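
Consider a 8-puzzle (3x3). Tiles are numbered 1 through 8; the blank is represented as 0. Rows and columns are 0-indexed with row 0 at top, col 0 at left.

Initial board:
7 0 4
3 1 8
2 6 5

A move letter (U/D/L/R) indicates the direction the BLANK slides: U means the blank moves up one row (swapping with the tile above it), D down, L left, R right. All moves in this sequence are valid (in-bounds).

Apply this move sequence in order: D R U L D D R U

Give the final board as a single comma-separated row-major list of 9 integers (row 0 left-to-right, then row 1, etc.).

Answer: 7, 8, 1, 3, 6, 0, 2, 5, 4

Derivation:
After move 1 (D):
7 1 4
3 0 8
2 6 5

After move 2 (R):
7 1 4
3 8 0
2 6 5

After move 3 (U):
7 1 0
3 8 4
2 6 5

After move 4 (L):
7 0 1
3 8 4
2 6 5

After move 5 (D):
7 8 1
3 0 4
2 6 5

After move 6 (D):
7 8 1
3 6 4
2 0 5

After move 7 (R):
7 8 1
3 6 4
2 5 0

After move 8 (U):
7 8 1
3 6 0
2 5 4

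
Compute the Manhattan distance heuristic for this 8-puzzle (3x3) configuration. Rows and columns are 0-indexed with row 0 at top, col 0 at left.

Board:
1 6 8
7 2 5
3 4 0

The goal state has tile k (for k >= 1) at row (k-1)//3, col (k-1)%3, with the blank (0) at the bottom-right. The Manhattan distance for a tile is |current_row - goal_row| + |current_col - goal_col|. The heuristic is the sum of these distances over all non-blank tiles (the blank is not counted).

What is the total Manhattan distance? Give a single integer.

Answer: 14

Derivation:
Tile 1: (0,0)->(0,0) = 0
Tile 6: (0,1)->(1,2) = 2
Tile 8: (0,2)->(2,1) = 3
Tile 7: (1,0)->(2,0) = 1
Tile 2: (1,1)->(0,1) = 1
Tile 5: (1,2)->(1,1) = 1
Tile 3: (2,0)->(0,2) = 4
Tile 4: (2,1)->(1,0) = 2
Sum: 0 + 2 + 3 + 1 + 1 + 1 + 4 + 2 = 14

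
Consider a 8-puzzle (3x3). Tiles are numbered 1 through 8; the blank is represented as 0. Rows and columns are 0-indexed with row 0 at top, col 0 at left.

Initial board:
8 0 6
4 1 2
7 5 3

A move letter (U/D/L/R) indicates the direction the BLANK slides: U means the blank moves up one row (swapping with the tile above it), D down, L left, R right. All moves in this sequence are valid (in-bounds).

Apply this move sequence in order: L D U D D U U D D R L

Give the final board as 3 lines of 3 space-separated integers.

After move 1 (L):
0 8 6
4 1 2
7 5 3

After move 2 (D):
4 8 6
0 1 2
7 5 3

After move 3 (U):
0 8 6
4 1 2
7 5 3

After move 4 (D):
4 8 6
0 1 2
7 5 3

After move 5 (D):
4 8 6
7 1 2
0 5 3

After move 6 (U):
4 8 6
0 1 2
7 5 3

After move 7 (U):
0 8 6
4 1 2
7 5 3

After move 8 (D):
4 8 6
0 1 2
7 5 3

After move 9 (D):
4 8 6
7 1 2
0 5 3

After move 10 (R):
4 8 6
7 1 2
5 0 3

After move 11 (L):
4 8 6
7 1 2
0 5 3

Answer: 4 8 6
7 1 2
0 5 3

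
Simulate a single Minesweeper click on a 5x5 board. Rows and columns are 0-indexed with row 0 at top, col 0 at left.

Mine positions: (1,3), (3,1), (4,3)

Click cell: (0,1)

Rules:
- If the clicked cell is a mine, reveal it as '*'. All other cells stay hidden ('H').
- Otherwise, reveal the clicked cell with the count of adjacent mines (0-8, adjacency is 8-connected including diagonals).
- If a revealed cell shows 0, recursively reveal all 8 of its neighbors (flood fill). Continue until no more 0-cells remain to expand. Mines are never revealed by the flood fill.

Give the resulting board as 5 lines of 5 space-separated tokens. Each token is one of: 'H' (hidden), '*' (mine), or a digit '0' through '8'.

0 0 1 H H
0 0 1 H H
1 1 2 H H
H H H H H
H H H H H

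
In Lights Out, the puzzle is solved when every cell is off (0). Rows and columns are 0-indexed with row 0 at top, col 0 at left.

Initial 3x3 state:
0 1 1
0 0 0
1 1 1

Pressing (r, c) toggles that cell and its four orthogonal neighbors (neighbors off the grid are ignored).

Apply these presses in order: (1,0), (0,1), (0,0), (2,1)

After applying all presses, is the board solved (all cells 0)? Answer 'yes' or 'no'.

After press 1 at (1,0):
1 1 1
1 1 0
0 1 1

After press 2 at (0,1):
0 0 0
1 0 0
0 1 1

After press 3 at (0,0):
1 1 0
0 0 0
0 1 1

After press 4 at (2,1):
1 1 0
0 1 0
1 0 0

Lights still on: 4

Answer: no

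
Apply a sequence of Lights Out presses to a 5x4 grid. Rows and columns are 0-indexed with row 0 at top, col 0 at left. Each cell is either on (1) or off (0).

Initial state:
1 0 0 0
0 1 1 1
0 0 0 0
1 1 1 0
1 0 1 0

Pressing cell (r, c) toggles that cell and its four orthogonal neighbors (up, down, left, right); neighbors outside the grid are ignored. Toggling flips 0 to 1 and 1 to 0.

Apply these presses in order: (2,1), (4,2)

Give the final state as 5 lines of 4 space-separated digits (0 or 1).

After press 1 at (2,1):
1 0 0 0
0 0 1 1
1 1 1 0
1 0 1 0
1 0 1 0

After press 2 at (4,2):
1 0 0 0
0 0 1 1
1 1 1 0
1 0 0 0
1 1 0 1

Answer: 1 0 0 0
0 0 1 1
1 1 1 0
1 0 0 0
1 1 0 1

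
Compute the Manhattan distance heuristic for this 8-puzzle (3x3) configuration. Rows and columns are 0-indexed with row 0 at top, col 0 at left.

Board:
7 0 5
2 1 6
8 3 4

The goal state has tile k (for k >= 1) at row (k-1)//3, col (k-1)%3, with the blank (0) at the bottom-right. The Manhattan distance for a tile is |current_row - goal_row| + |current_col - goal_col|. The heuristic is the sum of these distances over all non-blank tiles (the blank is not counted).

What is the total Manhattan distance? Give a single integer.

Tile 7: (0,0)->(2,0) = 2
Tile 5: (0,2)->(1,1) = 2
Tile 2: (1,0)->(0,1) = 2
Tile 1: (1,1)->(0,0) = 2
Tile 6: (1,2)->(1,2) = 0
Tile 8: (2,0)->(2,1) = 1
Tile 3: (2,1)->(0,2) = 3
Tile 4: (2,2)->(1,0) = 3
Sum: 2 + 2 + 2 + 2 + 0 + 1 + 3 + 3 = 15

Answer: 15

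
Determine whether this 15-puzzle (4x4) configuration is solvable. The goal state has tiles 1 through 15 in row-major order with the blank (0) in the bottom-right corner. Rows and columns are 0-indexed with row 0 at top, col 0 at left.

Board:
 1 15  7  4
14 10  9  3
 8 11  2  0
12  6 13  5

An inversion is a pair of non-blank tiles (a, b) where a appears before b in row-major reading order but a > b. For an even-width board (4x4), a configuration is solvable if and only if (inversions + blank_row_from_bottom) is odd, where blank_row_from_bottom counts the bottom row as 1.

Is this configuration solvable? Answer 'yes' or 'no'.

Inversions: 52
Blank is in row 2 (0-indexed from top), which is row 2 counting from the bottom (bottom = 1).
52 + 2 = 54, which is even, so the puzzle is not solvable.

Answer: no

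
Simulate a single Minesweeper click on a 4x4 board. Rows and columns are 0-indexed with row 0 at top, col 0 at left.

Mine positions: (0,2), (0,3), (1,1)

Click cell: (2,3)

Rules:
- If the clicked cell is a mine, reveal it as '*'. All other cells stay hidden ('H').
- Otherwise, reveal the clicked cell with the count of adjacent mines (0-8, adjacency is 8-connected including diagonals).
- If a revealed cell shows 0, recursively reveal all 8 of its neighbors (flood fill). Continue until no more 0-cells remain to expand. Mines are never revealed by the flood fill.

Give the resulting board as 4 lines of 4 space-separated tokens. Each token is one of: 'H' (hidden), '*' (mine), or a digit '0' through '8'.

H H H H
H H 3 2
1 1 1 0
0 0 0 0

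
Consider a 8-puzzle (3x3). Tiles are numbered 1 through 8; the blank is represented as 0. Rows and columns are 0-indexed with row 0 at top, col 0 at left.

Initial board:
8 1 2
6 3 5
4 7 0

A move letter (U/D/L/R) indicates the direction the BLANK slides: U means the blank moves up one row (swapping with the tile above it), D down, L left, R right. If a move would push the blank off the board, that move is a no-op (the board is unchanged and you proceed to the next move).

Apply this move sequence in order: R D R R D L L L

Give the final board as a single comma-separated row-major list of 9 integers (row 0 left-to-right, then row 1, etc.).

Answer: 8, 1, 2, 6, 3, 5, 0, 4, 7

Derivation:
After move 1 (R):
8 1 2
6 3 5
4 7 0

After move 2 (D):
8 1 2
6 3 5
4 7 0

After move 3 (R):
8 1 2
6 3 5
4 7 0

After move 4 (R):
8 1 2
6 3 5
4 7 0

After move 5 (D):
8 1 2
6 3 5
4 7 0

After move 6 (L):
8 1 2
6 3 5
4 0 7

After move 7 (L):
8 1 2
6 3 5
0 4 7

After move 8 (L):
8 1 2
6 3 5
0 4 7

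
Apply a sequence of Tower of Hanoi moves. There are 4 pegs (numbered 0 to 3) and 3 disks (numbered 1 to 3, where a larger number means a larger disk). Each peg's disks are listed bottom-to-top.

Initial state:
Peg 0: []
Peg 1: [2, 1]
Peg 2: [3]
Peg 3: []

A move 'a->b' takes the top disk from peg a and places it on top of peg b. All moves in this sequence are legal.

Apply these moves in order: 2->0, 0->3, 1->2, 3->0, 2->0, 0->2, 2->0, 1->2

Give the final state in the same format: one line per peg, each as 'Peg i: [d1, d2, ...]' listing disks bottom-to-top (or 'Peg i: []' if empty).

After move 1 (2->0):
Peg 0: [3]
Peg 1: [2, 1]
Peg 2: []
Peg 3: []

After move 2 (0->3):
Peg 0: []
Peg 1: [2, 1]
Peg 2: []
Peg 3: [3]

After move 3 (1->2):
Peg 0: []
Peg 1: [2]
Peg 2: [1]
Peg 3: [3]

After move 4 (3->0):
Peg 0: [3]
Peg 1: [2]
Peg 2: [1]
Peg 3: []

After move 5 (2->0):
Peg 0: [3, 1]
Peg 1: [2]
Peg 2: []
Peg 3: []

After move 6 (0->2):
Peg 0: [3]
Peg 1: [2]
Peg 2: [1]
Peg 3: []

After move 7 (2->0):
Peg 0: [3, 1]
Peg 1: [2]
Peg 2: []
Peg 3: []

After move 8 (1->2):
Peg 0: [3, 1]
Peg 1: []
Peg 2: [2]
Peg 3: []

Answer: Peg 0: [3, 1]
Peg 1: []
Peg 2: [2]
Peg 3: []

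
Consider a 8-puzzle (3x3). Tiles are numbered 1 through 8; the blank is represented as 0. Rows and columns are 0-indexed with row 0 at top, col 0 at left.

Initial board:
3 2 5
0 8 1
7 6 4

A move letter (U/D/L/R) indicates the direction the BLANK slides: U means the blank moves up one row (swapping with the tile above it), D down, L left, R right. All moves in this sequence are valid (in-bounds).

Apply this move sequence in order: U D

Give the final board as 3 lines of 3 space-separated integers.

Answer: 3 2 5
0 8 1
7 6 4

Derivation:
After move 1 (U):
0 2 5
3 8 1
7 6 4

After move 2 (D):
3 2 5
0 8 1
7 6 4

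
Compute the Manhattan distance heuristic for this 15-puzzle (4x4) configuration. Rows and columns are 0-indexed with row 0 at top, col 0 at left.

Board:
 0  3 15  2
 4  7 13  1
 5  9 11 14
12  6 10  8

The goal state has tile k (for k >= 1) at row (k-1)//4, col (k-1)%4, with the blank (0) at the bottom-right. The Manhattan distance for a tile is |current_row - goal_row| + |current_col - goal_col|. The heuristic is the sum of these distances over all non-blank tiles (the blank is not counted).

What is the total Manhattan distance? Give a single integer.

Answer: 34

Derivation:
Tile 3: at (0,1), goal (0,2), distance |0-0|+|1-2| = 1
Tile 15: at (0,2), goal (3,2), distance |0-3|+|2-2| = 3
Tile 2: at (0,3), goal (0,1), distance |0-0|+|3-1| = 2
Tile 4: at (1,0), goal (0,3), distance |1-0|+|0-3| = 4
Tile 7: at (1,1), goal (1,2), distance |1-1|+|1-2| = 1
Tile 13: at (1,2), goal (3,0), distance |1-3|+|2-0| = 4
Tile 1: at (1,3), goal (0,0), distance |1-0|+|3-0| = 4
Tile 5: at (2,0), goal (1,0), distance |2-1|+|0-0| = 1
Tile 9: at (2,1), goal (2,0), distance |2-2|+|1-0| = 1
Tile 11: at (2,2), goal (2,2), distance |2-2|+|2-2| = 0
Tile 14: at (2,3), goal (3,1), distance |2-3|+|3-1| = 3
Tile 12: at (3,0), goal (2,3), distance |3-2|+|0-3| = 4
Tile 6: at (3,1), goal (1,1), distance |3-1|+|1-1| = 2
Tile 10: at (3,2), goal (2,1), distance |3-2|+|2-1| = 2
Tile 8: at (3,3), goal (1,3), distance |3-1|+|3-3| = 2
Sum: 1 + 3 + 2 + 4 + 1 + 4 + 4 + 1 + 1 + 0 + 3 + 4 + 2 + 2 + 2 = 34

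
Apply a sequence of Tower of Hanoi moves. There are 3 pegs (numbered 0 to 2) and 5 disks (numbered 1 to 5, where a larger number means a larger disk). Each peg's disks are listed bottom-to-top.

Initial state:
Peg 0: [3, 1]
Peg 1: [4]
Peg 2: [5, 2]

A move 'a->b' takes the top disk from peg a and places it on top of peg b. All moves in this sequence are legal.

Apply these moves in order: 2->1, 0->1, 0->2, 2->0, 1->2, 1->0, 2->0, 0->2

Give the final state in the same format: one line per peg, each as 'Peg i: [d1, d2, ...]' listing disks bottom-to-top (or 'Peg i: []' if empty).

Answer: Peg 0: [3, 2]
Peg 1: [4]
Peg 2: [5, 1]

Derivation:
After move 1 (2->1):
Peg 0: [3, 1]
Peg 1: [4, 2]
Peg 2: [5]

After move 2 (0->1):
Peg 0: [3]
Peg 1: [4, 2, 1]
Peg 2: [5]

After move 3 (0->2):
Peg 0: []
Peg 1: [4, 2, 1]
Peg 2: [5, 3]

After move 4 (2->0):
Peg 0: [3]
Peg 1: [4, 2, 1]
Peg 2: [5]

After move 5 (1->2):
Peg 0: [3]
Peg 1: [4, 2]
Peg 2: [5, 1]

After move 6 (1->0):
Peg 0: [3, 2]
Peg 1: [4]
Peg 2: [5, 1]

After move 7 (2->0):
Peg 0: [3, 2, 1]
Peg 1: [4]
Peg 2: [5]

After move 8 (0->2):
Peg 0: [3, 2]
Peg 1: [4]
Peg 2: [5, 1]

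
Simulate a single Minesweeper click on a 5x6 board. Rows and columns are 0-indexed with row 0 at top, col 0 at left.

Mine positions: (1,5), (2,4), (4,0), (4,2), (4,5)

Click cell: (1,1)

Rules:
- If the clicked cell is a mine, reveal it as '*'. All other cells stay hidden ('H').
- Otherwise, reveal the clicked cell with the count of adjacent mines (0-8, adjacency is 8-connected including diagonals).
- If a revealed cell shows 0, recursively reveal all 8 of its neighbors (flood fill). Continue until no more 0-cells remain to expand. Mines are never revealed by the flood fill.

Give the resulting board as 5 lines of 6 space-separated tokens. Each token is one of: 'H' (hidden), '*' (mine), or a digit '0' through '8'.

0 0 0 0 1 H
0 0 0 1 2 H
0 0 0 1 H H
1 2 1 2 H H
H H H H H H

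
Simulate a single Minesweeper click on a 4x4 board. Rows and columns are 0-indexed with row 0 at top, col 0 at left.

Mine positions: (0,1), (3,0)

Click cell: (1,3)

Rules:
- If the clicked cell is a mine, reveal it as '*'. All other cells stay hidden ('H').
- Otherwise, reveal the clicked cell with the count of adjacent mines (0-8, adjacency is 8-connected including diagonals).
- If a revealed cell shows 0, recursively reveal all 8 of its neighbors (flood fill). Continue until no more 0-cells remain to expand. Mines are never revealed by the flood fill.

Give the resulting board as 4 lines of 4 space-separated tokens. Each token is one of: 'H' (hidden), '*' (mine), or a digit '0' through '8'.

H H 1 0
H 1 1 0
H 1 0 0
H 1 0 0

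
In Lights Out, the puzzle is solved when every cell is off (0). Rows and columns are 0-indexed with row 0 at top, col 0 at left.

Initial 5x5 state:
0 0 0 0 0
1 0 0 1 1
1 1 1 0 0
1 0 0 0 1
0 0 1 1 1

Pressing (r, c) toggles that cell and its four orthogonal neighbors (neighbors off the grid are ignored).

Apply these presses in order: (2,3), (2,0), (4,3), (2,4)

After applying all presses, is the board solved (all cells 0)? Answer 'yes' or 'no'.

After press 1 at (2,3):
0 0 0 0 0
1 0 0 0 1
1 1 0 1 1
1 0 0 1 1
0 0 1 1 1

After press 2 at (2,0):
0 0 0 0 0
0 0 0 0 1
0 0 0 1 1
0 0 0 1 1
0 0 1 1 1

After press 3 at (4,3):
0 0 0 0 0
0 0 0 0 1
0 0 0 1 1
0 0 0 0 1
0 0 0 0 0

After press 4 at (2,4):
0 0 0 0 0
0 0 0 0 0
0 0 0 0 0
0 0 0 0 0
0 0 0 0 0

Lights still on: 0

Answer: yes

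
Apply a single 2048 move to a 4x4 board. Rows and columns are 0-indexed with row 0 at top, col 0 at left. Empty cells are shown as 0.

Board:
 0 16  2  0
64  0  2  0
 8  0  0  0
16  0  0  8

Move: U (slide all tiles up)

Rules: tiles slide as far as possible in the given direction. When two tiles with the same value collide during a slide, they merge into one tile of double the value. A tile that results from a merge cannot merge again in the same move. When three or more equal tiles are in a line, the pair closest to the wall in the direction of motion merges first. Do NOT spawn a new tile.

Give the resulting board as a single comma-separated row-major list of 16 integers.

Slide up:
col 0: [0, 64, 8, 16] -> [64, 8, 16, 0]
col 1: [16, 0, 0, 0] -> [16, 0, 0, 0]
col 2: [2, 2, 0, 0] -> [4, 0, 0, 0]
col 3: [0, 0, 0, 8] -> [8, 0, 0, 0]

Answer: 64, 16, 4, 8, 8, 0, 0, 0, 16, 0, 0, 0, 0, 0, 0, 0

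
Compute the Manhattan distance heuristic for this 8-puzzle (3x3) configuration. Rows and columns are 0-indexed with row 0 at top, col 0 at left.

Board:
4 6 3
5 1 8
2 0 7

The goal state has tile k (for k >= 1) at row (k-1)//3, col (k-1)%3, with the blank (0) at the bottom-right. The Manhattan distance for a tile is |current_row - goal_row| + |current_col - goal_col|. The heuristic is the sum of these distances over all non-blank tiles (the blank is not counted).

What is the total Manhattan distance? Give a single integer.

Answer: 13

Derivation:
Tile 4: at (0,0), goal (1,0), distance |0-1|+|0-0| = 1
Tile 6: at (0,1), goal (1,2), distance |0-1|+|1-2| = 2
Tile 3: at (0,2), goal (0,2), distance |0-0|+|2-2| = 0
Tile 5: at (1,0), goal (1,1), distance |1-1|+|0-1| = 1
Tile 1: at (1,1), goal (0,0), distance |1-0|+|1-0| = 2
Tile 8: at (1,2), goal (2,1), distance |1-2|+|2-1| = 2
Tile 2: at (2,0), goal (0,1), distance |2-0|+|0-1| = 3
Tile 7: at (2,2), goal (2,0), distance |2-2|+|2-0| = 2
Sum: 1 + 2 + 0 + 1 + 2 + 2 + 3 + 2 = 13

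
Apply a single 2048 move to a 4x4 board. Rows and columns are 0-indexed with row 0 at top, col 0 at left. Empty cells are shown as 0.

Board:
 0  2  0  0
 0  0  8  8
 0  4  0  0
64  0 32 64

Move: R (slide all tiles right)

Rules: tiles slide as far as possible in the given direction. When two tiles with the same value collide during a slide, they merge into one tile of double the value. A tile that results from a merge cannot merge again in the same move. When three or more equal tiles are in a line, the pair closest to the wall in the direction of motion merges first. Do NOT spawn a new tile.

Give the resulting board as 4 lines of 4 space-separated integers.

Answer:  0  0  0  2
 0  0  0 16
 0  0  0  4
 0 64 32 64

Derivation:
Slide right:
row 0: [0, 2, 0, 0] -> [0, 0, 0, 2]
row 1: [0, 0, 8, 8] -> [0, 0, 0, 16]
row 2: [0, 4, 0, 0] -> [0, 0, 0, 4]
row 3: [64, 0, 32, 64] -> [0, 64, 32, 64]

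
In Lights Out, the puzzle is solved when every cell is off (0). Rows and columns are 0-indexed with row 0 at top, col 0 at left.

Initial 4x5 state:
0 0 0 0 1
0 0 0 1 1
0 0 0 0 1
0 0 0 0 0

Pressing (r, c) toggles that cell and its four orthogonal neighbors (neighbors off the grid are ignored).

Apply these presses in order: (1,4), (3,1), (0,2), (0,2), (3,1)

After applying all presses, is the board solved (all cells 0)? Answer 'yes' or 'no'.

Answer: yes

Derivation:
After press 1 at (1,4):
0 0 0 0 0
0 0 0 0 0
0 0 0 0 0
0 0 0 0 0

After press 2 at (3,1):
0 0 0 0 0
0 0 0 0 0
0 1 0 0 0
1 1 1 0 0

After press 3 at (0,2):
0 1 1 1 0
0 0 1 0 0
0 1 0 0 0
1 1 1 0 0

After press 4 at (0,2):
0 0 0 0 0
0 0 0 0 0
0 1 0 0 0
1 1 1 0 0

After press 5 at (3,1):
0 0 0 0 0
0 0 0 0 0
0 0 0 0 0
0 0 0 0 0

Lights still on: 0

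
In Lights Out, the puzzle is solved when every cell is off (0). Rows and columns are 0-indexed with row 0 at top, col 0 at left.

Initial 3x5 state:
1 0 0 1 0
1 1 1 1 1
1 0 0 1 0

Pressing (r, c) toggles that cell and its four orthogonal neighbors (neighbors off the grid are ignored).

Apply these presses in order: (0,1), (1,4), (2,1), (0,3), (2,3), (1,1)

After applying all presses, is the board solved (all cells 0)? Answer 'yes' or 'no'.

After press 1 at (0,1):
0 1 1 1 0
1 0 1 1 1
1 0 0 1 0

After press 2 at (1,4):
0 1 1 1 1
1 0 1 0 0
1 0 0 1 1

After press 3 at (2,1):
0 1 1 1 1
1 1 1 0 0
0 1 1 1 1

After press 4 at (0,3):
0 1 0 0 0
1 1 1 1 0
0 1 1 1 1

After press 5 at (2,3):
0 1 0 0 0
1 1 1 0 0
0 1 0 0 0

After press 6 at (1,1):
0 0 0 0 0
0 0 0 0 0
0 0 0 0 0

Lights still on: 0

Answer: yes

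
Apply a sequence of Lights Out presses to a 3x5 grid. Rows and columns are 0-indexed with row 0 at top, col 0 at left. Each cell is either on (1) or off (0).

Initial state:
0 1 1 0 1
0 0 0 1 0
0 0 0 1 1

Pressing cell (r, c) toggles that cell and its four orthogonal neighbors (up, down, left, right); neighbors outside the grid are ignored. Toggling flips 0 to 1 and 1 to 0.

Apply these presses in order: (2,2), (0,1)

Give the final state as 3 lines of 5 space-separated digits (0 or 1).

Answer: 1 0 0 0 1
0 1 1 1 0
0 1 1 0 1

Derivation:
After press 1 at (2,2):
0 1 1 0 1
0 0 1 1 0
0 1 1 0 1

After press 2 at (0,1):
1 0 0 0 1
0 1 1 1 0
0 1 1 0 1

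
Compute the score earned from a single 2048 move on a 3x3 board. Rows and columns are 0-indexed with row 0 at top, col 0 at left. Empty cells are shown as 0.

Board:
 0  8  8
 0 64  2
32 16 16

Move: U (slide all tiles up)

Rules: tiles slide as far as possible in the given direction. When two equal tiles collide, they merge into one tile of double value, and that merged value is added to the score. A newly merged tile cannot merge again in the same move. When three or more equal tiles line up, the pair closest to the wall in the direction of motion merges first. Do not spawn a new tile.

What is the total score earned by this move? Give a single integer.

Slide up:
col 0: [0, 0, 32] -> [32, 0, 0]  score +0 (running 0)
col 1: [8, 64, 16] -> [8, 64, 16]  score +0 (running 0)
col 2: [8, 2, 16] -> [8, 2, 16]  score +0 (running 0)
Board after move:
32  8  8
 0 64  2
 0 16 16

Answer: 0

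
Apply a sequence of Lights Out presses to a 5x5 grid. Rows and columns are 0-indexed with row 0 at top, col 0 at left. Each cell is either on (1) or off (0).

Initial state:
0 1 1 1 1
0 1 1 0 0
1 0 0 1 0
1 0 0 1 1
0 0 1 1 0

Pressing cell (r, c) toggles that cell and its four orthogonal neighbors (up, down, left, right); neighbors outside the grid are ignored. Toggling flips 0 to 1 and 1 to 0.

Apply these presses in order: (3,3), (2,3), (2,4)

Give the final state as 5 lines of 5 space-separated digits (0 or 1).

After press 1 at (3,3):
0 1 1 1 1
0 1 1 0 0
1 0 0 0 0
1 0 1 0 0
0 0 1 0 0

After press 2 at (2,3):
0 1 1 1 1
0 1 1 1 0
1 0 1 1 1
1 0 1 1 0
0 0 1 0 0

After press 3 at (2,4):
0 1 1 1 1
0 1 1 1 1
1 0 1 0 0
1 0 1 1 1
0 0 1 0 0

Answer: 0 1 1 1 1
0 1 1 1 1
1 0 1 0 0
1 0 1 1 1
0 0 1 0 0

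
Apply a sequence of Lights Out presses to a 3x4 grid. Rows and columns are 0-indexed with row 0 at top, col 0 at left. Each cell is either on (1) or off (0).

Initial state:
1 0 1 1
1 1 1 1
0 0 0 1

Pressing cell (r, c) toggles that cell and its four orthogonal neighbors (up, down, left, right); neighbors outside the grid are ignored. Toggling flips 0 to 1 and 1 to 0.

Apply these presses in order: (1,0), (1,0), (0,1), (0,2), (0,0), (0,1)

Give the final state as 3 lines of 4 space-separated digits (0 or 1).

Answer: 0 0 0 0
0 1 0 1
0 0 0 1

Derivation:
After press 1 at (1,0):
0 0 1 1
0 0 1 1
1 0 0 1

After press 2 at (1,0):
1 0 1 1
1 1 1 1
0 0 0 1

After press 3 at (0,1):
0 1 0 1
1 0 1 1
0 0 0 1

After press 4 at (0,2):
0 0 1 0
1 0 0 1
0 0 0 1

After press 5 at (0,0):
1 1 1 0
0 0 0 1
0 0 0 1

After press 6 at (0,1):
0 0 0 0
0 1 0 1
0 0 0 1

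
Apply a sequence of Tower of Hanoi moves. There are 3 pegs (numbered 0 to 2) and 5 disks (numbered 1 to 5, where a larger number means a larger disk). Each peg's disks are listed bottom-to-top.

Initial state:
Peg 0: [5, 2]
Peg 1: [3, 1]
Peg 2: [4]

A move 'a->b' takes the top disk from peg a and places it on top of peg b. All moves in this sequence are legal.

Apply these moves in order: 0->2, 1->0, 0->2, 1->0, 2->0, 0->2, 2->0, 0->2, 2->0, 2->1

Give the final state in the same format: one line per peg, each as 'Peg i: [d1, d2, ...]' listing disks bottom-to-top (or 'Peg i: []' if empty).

After move 1 (0->2):
Peg 0: [5]
Peg 1: [3, 1]
Peg 2: [4, 2]

After move 2 (1->0):
Peg 0: [5, 1]
Peg 1: [3]
Peg 2: [4, 2]

After move 3 (0->2):
Peg 0: [5]
Peg 1: [3]
Peg 2: [4, 2, 1]

After move 4 (1->0):
Peg 0: [5, 3]
Peg 1: []
Peg 2: [4, 2, 1]

After move 5 (2->0):
Peg 0: [5, 3, 1]
Peg 1: []
Peg 2: [4, 2]

After move 6 (0->2):
Peg 0: [5, 3]
Peg 1: []
Peg 2: [4, 2, 1]

After move 7 (2->0):
Peg 0: [5, 3, 1]
Peg 1: []
Peg 2: [4, 2]

After move 8 (0->2):
Peg 0: [5, 3]
Peg 1: []
Peg 2: [4, 2, 1]

After move 9 (2->0):
Peg 0: [5, 3, 1]
Peg 1: []
Peg 2: [4, 2]

After move 10 (2->1):
Peg 0: [5, 3, 1]
Peg 1: [2]
Peg 2: [4]

Answer: Peg 0: [5, 3, 1]
Peg 1: [2]
Peg 2: [4]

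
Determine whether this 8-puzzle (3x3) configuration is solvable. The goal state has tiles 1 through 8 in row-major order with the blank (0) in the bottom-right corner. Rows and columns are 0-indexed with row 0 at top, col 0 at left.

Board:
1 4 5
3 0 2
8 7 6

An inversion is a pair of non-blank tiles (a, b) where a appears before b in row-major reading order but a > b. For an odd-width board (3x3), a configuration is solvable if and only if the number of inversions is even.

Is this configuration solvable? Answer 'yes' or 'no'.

Answer: yes

Derivation:
Inversions (pairs i<j in row-major order where tile[i] > tile[j] > 0): 8
8 is even, so the puzzle is solvable.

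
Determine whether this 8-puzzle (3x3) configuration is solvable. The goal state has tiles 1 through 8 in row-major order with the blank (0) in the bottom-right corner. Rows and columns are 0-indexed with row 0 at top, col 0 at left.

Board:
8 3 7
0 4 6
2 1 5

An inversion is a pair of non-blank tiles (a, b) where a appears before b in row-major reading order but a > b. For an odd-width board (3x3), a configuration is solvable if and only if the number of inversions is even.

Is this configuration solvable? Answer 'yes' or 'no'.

Inversions (pairs i<j in row-major order where tile[i] > tile[j] > 0): 20
20 is even, so the puzzle is solvable.

Answer: yes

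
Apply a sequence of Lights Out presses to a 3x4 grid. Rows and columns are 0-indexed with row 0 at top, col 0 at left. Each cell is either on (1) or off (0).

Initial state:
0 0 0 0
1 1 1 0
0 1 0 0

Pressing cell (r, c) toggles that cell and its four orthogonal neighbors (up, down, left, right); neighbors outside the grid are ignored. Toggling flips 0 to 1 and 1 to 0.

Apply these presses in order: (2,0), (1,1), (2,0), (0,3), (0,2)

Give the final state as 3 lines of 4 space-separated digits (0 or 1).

Answer: 0 0 0 0
0 0 1 1
0 0 0 0

Derivation:
After press 1 at (2,0):
0 0 0 0
0 1 1 0
1 0 0 0

After press 2 at (1,1):
0 1 0 0
1 0 0 0
1 1 0 0

After press 3 at (2,0):
0 1 0 0
0 0 0 0
0 0 0 0

After press 4 at (0,3):
0 1 1 1
0 0 0 1
0 0 0 0

After press 5 at (0,2):
0 0 0 0
0 0 1 1
0 0 0 0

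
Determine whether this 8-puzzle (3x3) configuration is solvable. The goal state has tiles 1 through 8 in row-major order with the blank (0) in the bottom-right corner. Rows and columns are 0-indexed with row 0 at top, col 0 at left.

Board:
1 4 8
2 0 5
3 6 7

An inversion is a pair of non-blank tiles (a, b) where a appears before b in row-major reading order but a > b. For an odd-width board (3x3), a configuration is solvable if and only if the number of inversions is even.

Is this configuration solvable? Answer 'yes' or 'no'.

Inversions (pairs i<j in row-major order where tile[i] > tile[j] > 0): 8
8 is even, so the puzzle is solvable.

Answer: yes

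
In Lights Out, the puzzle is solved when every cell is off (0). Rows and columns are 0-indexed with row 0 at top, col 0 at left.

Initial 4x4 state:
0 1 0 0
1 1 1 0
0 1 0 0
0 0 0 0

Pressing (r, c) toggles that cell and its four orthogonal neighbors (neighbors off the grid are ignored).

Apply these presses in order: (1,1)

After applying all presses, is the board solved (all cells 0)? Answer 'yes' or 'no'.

Answer: yes

Derivation:
After press 1 at (1,1):
0 0 0 0
0 0 0 0
0 0 0 0
0 0 0 0

Lights still on: 0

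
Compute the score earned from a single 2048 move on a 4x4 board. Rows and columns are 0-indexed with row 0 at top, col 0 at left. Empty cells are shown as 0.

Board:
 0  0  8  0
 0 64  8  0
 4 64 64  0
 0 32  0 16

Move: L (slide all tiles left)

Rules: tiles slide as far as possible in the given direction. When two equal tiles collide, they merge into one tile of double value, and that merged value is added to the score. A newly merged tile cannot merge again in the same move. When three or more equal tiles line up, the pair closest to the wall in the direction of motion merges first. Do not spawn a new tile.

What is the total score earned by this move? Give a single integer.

Slide left:
row 0: [0, 0, 8, 0] -> [8, 0, 0, 0]  score +0 (running 0)
row 1: [0, 64, 8, 0] -> [64, 8, 0, 0]  score +0 (running 0)
row 2: [4, 64, 64, 0] -> [4, 128, 0, 0]  score +128 (running 128)
row 3: [0, 32, 0, 16] -> [32, 16, 0, 0]  score +0 (running 128)
Board after move:
  8   0   0   0
 64   8   0   0
  4 128   0   0
 32  16   0   0

Answer: 128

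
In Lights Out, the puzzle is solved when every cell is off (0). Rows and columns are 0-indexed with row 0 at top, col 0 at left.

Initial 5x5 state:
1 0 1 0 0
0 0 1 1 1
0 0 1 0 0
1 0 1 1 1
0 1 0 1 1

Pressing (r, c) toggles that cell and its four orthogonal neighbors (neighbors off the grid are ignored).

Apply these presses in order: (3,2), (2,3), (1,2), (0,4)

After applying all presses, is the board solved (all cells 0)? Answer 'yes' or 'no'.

Answer: no

Derivation:
After press 1 at (3,2):
1 0 1 0 0
0 0 1 1 1
0 0 0 0 0
1 1 0 0 1
0 1 1 1 1

After press 2 at (2,3):
1 0 1 0 0
0 0 1 0 1
0 0 1 1 1
1 1 0 1 1
0 1 1 1 1

After press 3 at (1,2):
1 0 0 0 0
0 1 0 1 1
0 0 0 1 1
1 1 0 1 1
0 1 1 1 1

After press 4 at (0,4):
1 0 0 1 1
0 1 0 1 0
0 0 0 1 1
1 1 0 1 1
0 1 1 1 1

Lights still on: 15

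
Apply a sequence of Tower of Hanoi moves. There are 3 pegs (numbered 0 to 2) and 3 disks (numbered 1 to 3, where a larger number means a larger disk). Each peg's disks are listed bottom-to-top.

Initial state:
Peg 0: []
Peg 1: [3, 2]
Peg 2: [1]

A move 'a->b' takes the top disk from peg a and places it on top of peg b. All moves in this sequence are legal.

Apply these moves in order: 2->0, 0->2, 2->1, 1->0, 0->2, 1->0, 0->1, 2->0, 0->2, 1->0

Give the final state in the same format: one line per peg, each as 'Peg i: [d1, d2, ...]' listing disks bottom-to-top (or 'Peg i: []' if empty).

Answer: Peg 0: [2]
Peg 1: [3]
Peg 2: [1]

Derivation:
After move 1 (2->0):
Peg 0: [1]
Peg 1: [3, 2]
Peg 2: []

After move 2 (0->2):
Peg 0: []
Peg 1: [3, 2]
Peg 2: [1]

After move 3 (2->1):
Peg 0: []
Peg 1: [3, 2, 1]
Peg 2: []

After move 4 (1->0):
Peg 0: [1]
Peg 1: [3, 2]
Peg 2: []

After move 5 (0->2):
Peg 0: []
Peg 1: [3, 2]
Peg 2: [1]

After move 6 (1->0):
Peg 0: [2]
Peg 1: [3]
Peg 2: [1]

After move 7 (0->1):
Peg 0: []
Peg 1: [3, 2]
Peg 2: [1]

After move 8 (2->0):
Peg 0: [1]
Peg 1: [3, 2]
Peg 2: []

After move 9 (0->2):
Peg 0: []
Peg 1: [3, 2]
Peg 2: [1]

After move 10 (1->0):
Peg 0: [2]
Peg 1: [3]
Peg 2: [1]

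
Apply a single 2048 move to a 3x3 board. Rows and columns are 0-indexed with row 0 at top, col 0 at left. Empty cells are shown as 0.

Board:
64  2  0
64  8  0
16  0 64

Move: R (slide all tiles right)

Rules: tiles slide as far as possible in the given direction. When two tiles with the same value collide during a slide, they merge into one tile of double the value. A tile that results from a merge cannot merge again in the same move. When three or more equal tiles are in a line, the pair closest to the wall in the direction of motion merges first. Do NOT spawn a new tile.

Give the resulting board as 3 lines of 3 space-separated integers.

Answer:  0 64  2
 0 64  8
 0 16 64

Derivation:
Slide right:
row 0: [64, 2, 0] -> [0, 64, 2]
row 1: [64, 8, 0] -> [0, 64, 8]
row 2: [16, 0, 64] -> [0, 16, 64]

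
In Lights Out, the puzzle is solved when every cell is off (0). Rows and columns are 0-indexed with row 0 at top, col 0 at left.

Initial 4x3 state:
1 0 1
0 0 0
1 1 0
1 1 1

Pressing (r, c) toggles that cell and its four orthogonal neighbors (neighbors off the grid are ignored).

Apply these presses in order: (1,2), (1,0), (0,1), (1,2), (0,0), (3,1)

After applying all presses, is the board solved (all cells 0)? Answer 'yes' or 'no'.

Answer: yes

Derivation:
After press 1 at (1,2):
1 0 0
0 1 1
1 1 1
1 1 1

After press 2 at (1,0):
0 0 0
1 0 1
0 1 1
1 1 1

After press 3 at (0,1):
1 1 1
1 1 1
0 1 1
1 1 1

After press 4 at (1,2):
1 1 0
1 0 0
0 1 0
1 1 1

After press 5 at (0,0):
0 0 0
0 0 0
0 1 0
1 1 1

After press 6 at (3,1):
0 0 0
0 0 0
0 0 0
0 0 0

Lights still on: 0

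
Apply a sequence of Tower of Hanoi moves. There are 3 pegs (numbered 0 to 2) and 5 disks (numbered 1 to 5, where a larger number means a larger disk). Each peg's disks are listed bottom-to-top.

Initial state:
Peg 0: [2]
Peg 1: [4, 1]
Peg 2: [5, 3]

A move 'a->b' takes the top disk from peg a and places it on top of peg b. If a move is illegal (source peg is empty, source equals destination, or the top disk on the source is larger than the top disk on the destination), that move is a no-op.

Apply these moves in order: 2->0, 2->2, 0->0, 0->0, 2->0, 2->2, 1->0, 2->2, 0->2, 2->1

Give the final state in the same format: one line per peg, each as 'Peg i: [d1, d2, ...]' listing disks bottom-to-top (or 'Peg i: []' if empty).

Answer: Peg 0: [2]
Peg 1: [4, 1]
Peg 2: [5, 3]

Derivation:
After move 1 (2->0):
Peg 0: [2]
Peg 1: [4, 1]
Peg 2: [5, 3]

After move 2 (2->2):
Peg 0: [2]
Peg 1: [4, 1]
Peg 2: [5, 3]

After move 3 (0->0):
Peg 0: [2]
Peg 1: [4, 1]
Peg 2: [5, 3]

After move 4 (0->0):
Peg 0: [2]
Peg 1: [4, 1]
Peg 2: [5, 3]

After move 5 (2->0):
Peg 0: [2]
Peg 1: [4, 1]
Peg 2: [5, 3]

After move 6 (2->2):
Peg 0: [2]
Peg 1: [4, 1]
Peg 2: [5, 3]

After move 7 (1->0):
Peg 0: [2, 1]
Peg 1: [4]
Peg 2: [5, 3]

After move 8 (2->2):
Peg 0: [2, 1]
Peg 1: [4]
Peg 2: [5, 3]

After move 9 (0->2):
Peg 0: [2]
Peg 1: [4]
Peg 2: [5, 3, 1]

After move 10 (2->1):
Peg 0: [2]
Peg 1: [4, 1]
Peg 2: [5, 3]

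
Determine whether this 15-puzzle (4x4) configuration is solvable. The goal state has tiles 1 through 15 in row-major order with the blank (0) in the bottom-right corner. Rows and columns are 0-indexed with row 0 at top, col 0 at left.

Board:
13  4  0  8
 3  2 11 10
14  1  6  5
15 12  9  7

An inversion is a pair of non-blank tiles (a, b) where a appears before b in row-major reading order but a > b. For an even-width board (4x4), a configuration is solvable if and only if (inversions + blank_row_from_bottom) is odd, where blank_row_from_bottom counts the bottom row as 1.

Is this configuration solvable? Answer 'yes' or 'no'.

Inversions: 48
Blank is in row 0 (0-indexed from top), which is row 4 counting from the bottom (bottom = 1).
48 + 4 = 52, which is even, so the puzzle is not solvable.

Answer: no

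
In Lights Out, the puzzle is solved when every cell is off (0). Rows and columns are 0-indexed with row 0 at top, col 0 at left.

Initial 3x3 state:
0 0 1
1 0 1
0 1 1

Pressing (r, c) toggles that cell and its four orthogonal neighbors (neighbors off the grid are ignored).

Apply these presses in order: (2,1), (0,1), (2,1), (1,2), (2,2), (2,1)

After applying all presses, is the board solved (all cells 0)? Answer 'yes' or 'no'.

Answer: no

Derivation:
After press 1 at (2,1):
0 0 1
1 1 1
1 0 0

After press 2 at (0,1):
1 1 0
1 0 1
1 0 0

After press 3 at (2,1):
1 1 0
1 1 1
0 1 1

After press 4 at (1,2):
1 1 1
1 0 0
0 1 0

After press 5 at (2,2):
1 1 1
1 0 1
0 0 1

After press 6 at (2,1):
1 1 1
1 1 1
1 1 0

Lights still on: 8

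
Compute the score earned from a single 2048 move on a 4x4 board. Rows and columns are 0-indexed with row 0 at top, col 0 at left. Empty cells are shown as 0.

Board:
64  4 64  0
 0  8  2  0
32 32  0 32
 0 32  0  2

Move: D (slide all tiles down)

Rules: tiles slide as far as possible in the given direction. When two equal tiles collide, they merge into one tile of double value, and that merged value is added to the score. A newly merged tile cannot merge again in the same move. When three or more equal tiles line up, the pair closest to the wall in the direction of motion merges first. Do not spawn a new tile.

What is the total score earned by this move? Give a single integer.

Answer: 64

Derivation:
Slide down:
col 0: [64, 0, 32, 0] -> [0, 0, 64, 32]  score +0 (running 0)
col 1: [4, 8, 32, 32] -> [0, 4, 8, 64]  score +64 (running 64)
col 2: [64, 2, 0, 0] -> [0, 0, 64, 2]  score +0 (running 64)
col 3: [0, 0, 32, 2] -> [0, 0, 32, 2]  score +0 (running 64)
Board after move:
 0  0  0  0
 0  4  0  0
64  8 64 32
32 64  2  2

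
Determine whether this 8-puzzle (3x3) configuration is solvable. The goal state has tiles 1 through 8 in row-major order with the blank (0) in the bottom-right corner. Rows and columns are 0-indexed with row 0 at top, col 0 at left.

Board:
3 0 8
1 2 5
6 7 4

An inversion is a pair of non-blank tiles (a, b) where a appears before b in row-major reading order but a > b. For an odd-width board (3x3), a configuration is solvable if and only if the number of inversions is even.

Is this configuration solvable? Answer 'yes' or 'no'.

Answer: no

Derivation:
Inversions (pairs i<j in row-major order where tile[i] > tile[j] > 0): 11
11 is odd, so the puzzle is not solvable.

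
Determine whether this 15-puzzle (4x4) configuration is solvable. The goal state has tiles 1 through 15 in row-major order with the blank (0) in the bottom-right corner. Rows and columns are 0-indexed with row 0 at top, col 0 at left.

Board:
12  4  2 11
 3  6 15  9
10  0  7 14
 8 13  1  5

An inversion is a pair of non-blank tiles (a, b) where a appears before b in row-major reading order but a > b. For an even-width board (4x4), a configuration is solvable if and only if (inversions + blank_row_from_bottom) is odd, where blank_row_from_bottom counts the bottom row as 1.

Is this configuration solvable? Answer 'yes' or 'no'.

Inversions: 52
Blank is in row 2 (0-indexed from top), which is row 2 counting from the bottom (bottom = 1).
52 + 2 = 54, which is even, so the puzzle is not solvable.

Answer: no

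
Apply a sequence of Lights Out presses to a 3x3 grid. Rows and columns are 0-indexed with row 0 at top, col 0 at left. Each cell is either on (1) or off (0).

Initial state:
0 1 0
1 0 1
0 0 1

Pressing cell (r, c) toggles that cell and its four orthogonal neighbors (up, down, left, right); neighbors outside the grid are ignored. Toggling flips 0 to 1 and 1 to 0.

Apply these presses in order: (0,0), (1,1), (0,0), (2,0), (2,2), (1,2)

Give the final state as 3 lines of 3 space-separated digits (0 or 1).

After press 1 at (0,0):
1 0 0
0 0 1
0 0 1

After press 2 at (1,1):
1 1 0
1 1 0
0 1 1

After press 3 at (0,0):
0 0 0
0 1 0
0 1 1

After press 4 at (2,0):
0 0 0
1 1 0
1 0 1

After press 5 at (2,2):
0 0 0
1 1 1
1 1 0

After press 6 at (1,2):
0 0 1
1 0 0
1 1 1

Answer: 0 0 1
1 0 0
1 1 1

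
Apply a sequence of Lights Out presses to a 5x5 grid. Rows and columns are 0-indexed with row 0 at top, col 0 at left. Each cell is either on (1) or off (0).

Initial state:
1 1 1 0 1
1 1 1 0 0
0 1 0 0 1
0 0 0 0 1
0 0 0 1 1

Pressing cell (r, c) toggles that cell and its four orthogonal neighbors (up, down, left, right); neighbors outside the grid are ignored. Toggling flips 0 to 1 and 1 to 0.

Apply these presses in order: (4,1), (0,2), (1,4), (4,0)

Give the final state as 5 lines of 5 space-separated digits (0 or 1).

After press 1 at (4,1):
1 1 1 0 1
1 1 1 0 0
0 1 0 0 1
0 1 0 0 1
1 1 1 1 1

After press 2 at (0,2):
1 0 0 1 1
1 1 0 0 0
0 1 0 0 1
0 1 0 0 1
1 1 1 1 1

After press 3 at (1,4):
1 0 0 1 0
1 1 0 1 1
0 1 0 0 0
0 1 0 0 1
1 1 1 1 1

After press 4 at (4,0):
1 0 0 1 0
1 1 0 1 1
0 1 0 0 0
1 1 0 0 1
0 0 1 1 1

Answer: 1 0 0 1 0
1 1 0 1 1
0 1 0 0 0
1 1 0 0 1
0 0 1 1 1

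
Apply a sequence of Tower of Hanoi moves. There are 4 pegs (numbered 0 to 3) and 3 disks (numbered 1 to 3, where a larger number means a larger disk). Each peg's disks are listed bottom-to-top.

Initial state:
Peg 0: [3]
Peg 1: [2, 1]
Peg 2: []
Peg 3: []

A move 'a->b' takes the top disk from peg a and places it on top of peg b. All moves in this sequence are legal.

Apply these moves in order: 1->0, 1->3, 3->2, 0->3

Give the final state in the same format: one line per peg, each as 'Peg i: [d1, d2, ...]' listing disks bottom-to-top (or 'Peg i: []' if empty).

After move 1 (1->0):
Peg 0: [3, 1]
Peg 1: [2]
Peg 2: []
Peg 3: []

After move 2 (1->3):
Peg 0: [3, 1]
Peg 1: []
Peg 2: []
Peg 3: [2]

After move 3 (3->2):
Peg 0: [3, 1]
Peg 1: []
Peg 2: [2]
Peg 3: []

After move 4 (0->3):
Peg 0: [3]
Peg 1: []
Peg 2: [2]
Peg 3: [1]

Answer: Peg 0: [3]
Peg 1: []
Peg 2: [2]
Peg 3: [1]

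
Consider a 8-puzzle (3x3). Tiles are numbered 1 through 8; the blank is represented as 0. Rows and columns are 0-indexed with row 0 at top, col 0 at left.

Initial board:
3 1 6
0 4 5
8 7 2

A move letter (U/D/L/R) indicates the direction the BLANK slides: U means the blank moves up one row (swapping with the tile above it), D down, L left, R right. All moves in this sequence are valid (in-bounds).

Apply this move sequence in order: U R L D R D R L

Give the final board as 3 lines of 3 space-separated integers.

After move 1 (U):
0 1 6
3 4 5
8 7 2

After move 2 (R):
1 0 6
3 4 5
8 7 2

After move 3 (L):
0 1 6
3 4 5
8 7 2

After move 4 (D):
3 1 6
0 4 5
8 7 2

After move 5 (R):
3 1 6
4 0 5
8 7 2

After move 6 (D):
3 1 6
4 7 5
8 0 2

After move 7 (R):
3 1 6
4 7 5
8 2 0

After move 8 (L):
3 1 6
4 7 5
8 0 2

Answer: 3 1 6
4 7 5
8 0 2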